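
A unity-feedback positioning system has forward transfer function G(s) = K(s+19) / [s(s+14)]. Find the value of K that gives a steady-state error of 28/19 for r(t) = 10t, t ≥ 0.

5

The open loop has one pole at the origin → type 1 system.
K_v = lim_{s→0} s·G(s) = K·19 / (14) = (19/14)·K.
e_ss = 10/K_v = 28/19 ⇒ K_v = 95/14 ⇒ K = (95/14)/(19/14) = 5.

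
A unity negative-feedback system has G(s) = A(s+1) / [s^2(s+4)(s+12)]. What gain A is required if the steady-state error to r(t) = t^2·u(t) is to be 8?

12

The open loop has two poles at the origin → type 2 system.
K_a = lim_{s→0} s^2·G(s) = A·1 / (4·12) = (1/48)·A.
e_ss = 2/K_a = 8 ⇒ K_a = 0.25 ⇒ A = 0.25/(1/48) = 12.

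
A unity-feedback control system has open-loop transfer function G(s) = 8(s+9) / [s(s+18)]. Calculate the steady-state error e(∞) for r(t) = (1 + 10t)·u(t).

2.5

The open loop has one pole at the origin → type 1 system. Taking each input component in turn:
  • 1: tracked with zero error.
  • 10t: e_ss = 10/K_v with K_v=4 → 2.5.
Total e_ss = 2.5.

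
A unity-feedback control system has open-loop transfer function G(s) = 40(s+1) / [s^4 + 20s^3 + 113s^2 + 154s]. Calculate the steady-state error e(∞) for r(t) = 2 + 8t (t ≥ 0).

Factoring s from the denominator leaves a polynomial with constant term 154, so the system is type 1. Treating each term separately:
  • 2: tracked with zero error.
  • 8t: e_ss = 8/K_v with K_v=20/77 → 30.8.
Total e_ss = 30.8.

30.8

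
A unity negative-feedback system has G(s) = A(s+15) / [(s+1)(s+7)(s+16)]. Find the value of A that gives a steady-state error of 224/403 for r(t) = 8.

The open loop has no poles at the origin → type 0 system.
K_p = lim_{s→0} G(s) = A·15 / (1·7·16) = (15/112)·A.
e_ss = 8/(1 + K_p) = 224/403 ⇒ 1 + (15/112)·A = 403/28 ⇒ A = 100.

100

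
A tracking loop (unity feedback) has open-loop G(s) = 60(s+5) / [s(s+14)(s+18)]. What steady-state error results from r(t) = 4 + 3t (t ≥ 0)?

System type = 1 (one pole at s=0). By superposition:
  • 4: tracked with zero error.
  • 3t: e_ss = 3/K_v with K_v=25/21 → 2.52.
Total e_ss = 2.52.

2.52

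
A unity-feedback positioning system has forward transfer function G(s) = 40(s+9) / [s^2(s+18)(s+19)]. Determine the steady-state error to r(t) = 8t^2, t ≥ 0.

System type = 2 (two poles at s=0).
K_a = lim_{s→0} s^2·G(s) = 40·9 / (18·19) = 20/19.
r(t) = 8t^2 gives R(s) = 16/s^3.
e_ss = 16/K_a = 16/(20/19) = 15.2.

15.2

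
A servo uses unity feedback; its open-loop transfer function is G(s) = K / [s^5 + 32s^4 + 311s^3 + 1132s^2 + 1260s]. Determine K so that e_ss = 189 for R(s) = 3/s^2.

20

Factoring s from the denominator leaves a polynomial with constant term 1260, so the system is type 1.
K_v = lim_{s→0} s·G(s) = K / 1260 = (1/1260)·K.
e_ss = 3/K_v = 189 ⇒ K_v = 1/63 ⇒ K = (1/63)/(1/1260) = 20.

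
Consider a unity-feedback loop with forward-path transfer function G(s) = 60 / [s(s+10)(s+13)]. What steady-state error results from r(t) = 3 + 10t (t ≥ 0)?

System type = 1 (one pole at s=0). By superposition:
  • 3: tracked with zero error.
  • 10t: e_ss = 10/K_v with K_v=6/13 → 65/3.
Total e_ss = 65/3.

65/3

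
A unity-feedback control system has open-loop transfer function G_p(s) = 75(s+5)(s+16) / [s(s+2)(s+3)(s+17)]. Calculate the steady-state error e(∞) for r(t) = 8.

0

One free integrator in G_p(s): this is a type 1 system.
K_p = ∞ for a type-1 system; e_ss to a step is zero.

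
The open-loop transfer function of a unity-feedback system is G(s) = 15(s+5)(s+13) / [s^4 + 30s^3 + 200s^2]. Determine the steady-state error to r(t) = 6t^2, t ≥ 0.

The denominator has no term below 200s^2 — 2 poles at s=0, type 2.
K_a = lim_{s→0} s^2·G(s) = 15·5·13 / 200 = 4.875.
r(t) = 6t^2 gives R(s) = 12/s^3.
e_ss = 12/K_a = 12/4.875 = 32/13.

32/13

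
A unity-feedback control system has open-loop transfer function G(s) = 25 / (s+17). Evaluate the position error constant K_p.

25/17

G(s) has no factors of s in the denominator, so the system is type 0.
K_p = lim_{s→0} G(s) = 25 / (17) = 25/17.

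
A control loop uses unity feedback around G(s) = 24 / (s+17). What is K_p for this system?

24/17

The open loop has no poles at the origin → type 0 system.
K_p = lim_{s→0} G(s) = 24 / (17) = 24/17.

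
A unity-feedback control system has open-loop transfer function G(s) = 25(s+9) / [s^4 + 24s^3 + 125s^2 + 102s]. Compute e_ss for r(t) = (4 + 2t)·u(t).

68/75

The denominator has no term below 102s — 1 pole at s=0, type 1. Treating each term separately:
  • 4: tracked with zero error.
  • 2t: e_ss = 2/K_v with K_v=75/34 → 68/75.
Total e_ss = 68/75.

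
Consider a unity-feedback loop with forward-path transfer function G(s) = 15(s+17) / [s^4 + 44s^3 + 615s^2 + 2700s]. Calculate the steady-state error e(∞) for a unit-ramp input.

180/17

Factoring s from the denominator leaves a polynomial with constant term 2700, so the system is type 1.
K_v = lim_{s→0} s·G(s) = 15·17 / 2700 = 17/180.
e_ss = 1/K_v = 1/(17/180) = 180/17.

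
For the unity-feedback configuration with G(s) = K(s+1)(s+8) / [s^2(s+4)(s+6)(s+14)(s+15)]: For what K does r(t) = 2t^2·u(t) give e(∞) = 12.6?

200

System type = 2 (two poles at s=0).
K_a = lim_{s→0} s^2·G(s) = K·1·8 / (4·6·14·15) = (1/630)·K.
e_ss = 4/K_a = 12.6 ⇒ K_a = 20/63 ⇒ K = (20/63)/(1/630) = 200.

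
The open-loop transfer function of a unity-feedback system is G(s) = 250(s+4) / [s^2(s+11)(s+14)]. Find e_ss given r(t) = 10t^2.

3.08

G(s) has two factors of s in the denominator, so the system is type 2.
K_a = lim_{s→0} s^2·G(s) = 250·4 / (11·14) = 500/77.
r(t) = 10t^2 gives R(s) = 20/s^3.
e_ss = 20/K_a = 20/(500/77) = 3.08.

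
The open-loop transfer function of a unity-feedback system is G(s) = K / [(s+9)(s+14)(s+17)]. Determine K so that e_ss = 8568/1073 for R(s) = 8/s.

The open loop has no poles at the origin → type 0 system.
K_p = lim_{s→0} G(s) = K / (9·14·17) = (1/2142)·K.
e_ss = 8/(1 + K_p) = 8568/1073 ⇒ 1 + (1/2142)·K = 1073/1071 ⇒ K = 4.

4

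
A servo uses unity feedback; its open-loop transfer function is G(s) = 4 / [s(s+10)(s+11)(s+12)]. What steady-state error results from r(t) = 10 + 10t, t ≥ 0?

3300

System type = 1 (one pole at s=0). By superposition:
  • 10: tracked with zero error.
  • 10t: e_ss = 10/K_v with K_v=1/330 → 3300.
Total e_ss = 3300.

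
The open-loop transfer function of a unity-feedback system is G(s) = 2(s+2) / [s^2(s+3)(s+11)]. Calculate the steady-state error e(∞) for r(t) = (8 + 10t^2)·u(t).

165

G(s) has two factors of s in the denominator, so the system is type 2. Treating each term separately:
  • 8: tracked with zero error.
  • 10t^2: e_ss = 20/K_a with K_a=4/33 → 165.
Total e_ss = 165.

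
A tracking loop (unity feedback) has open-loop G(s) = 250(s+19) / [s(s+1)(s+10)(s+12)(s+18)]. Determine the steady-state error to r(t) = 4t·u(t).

864/475

The open loop has one pole at the origin → type 1 system.
K_v = lim_{s→0} s·G(s) = 250·19 / (1·10·12·18) = 475/216.
e_ss = 4/K_v = 4/(475/216) = 864/475.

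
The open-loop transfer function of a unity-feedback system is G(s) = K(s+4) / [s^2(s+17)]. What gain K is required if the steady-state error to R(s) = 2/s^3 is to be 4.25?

2

G(s) has two factors of s in the denominator, so the system is type 2.
K_a = lim_{s→0} s^2·G(s) = K·4 / (17) = (4/17)·K.
e_ss = 2/K_a = 4.25 ⇒ K_a = 8/17 ⇒ K = (8/17)/(4/17) = 2.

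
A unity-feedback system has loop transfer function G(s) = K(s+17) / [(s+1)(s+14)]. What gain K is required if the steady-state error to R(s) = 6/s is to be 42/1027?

120

G(s) has no factors of s in the denominator, so the system is type 0.
K_p = lim_{s→0} G(s) = K·17 / (1·14) = (17/14)·K.
e_ss = 6/(1 + K_p) = 42/1027 ⇒ 1 + (17/14)·K = 1027/7 ⇒ K = 120.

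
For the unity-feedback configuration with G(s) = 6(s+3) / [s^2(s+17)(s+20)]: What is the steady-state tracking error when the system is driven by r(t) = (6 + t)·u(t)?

0

The open loop has two poles at the origin → type 2 system. Taking each input component in turn:
  • 6: tracked with zero error.
  • t: tracked with zero error.
Total e_ss = 0.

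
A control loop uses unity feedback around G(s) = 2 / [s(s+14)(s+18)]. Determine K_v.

1/126

The open loop has one pole at the origin → type 1 system.
K_v = lim_{s→0} s·G(s) = 2 / (14·18) = 1/126.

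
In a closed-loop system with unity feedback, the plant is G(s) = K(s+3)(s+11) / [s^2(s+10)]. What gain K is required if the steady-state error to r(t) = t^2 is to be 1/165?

100

System type = 2 (two poles at s=0).
K_a = lim_{s→0} s^2·G(s) = K·3·11 / (10) = 3.3·K.
e_ss = 2/K_a = 1/165 ⇒ K_a = 330 ⇒ K = 330/3.3 = 100.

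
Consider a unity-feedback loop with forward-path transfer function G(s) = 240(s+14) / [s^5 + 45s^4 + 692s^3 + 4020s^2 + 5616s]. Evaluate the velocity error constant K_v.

Lowest-order denominator term is 5616s, so the open loop has 1 pole at the origin → type 1 system.
K_v = lim_{s→0} s·G(s) = 240·14 / 5616 = 70/117.

70/117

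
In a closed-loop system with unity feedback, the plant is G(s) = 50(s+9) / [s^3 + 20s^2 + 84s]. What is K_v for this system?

75/14

Lowest-order denominator term is 84s, so the open loop has 1 pole at the origin → type 1 system.
K_v = lim_{s→0} s·G(s) = 50·9 / 84 = 75/14.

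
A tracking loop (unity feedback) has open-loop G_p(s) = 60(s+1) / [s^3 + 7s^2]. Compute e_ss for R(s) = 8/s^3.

14/15

The denominator has no term below 7s^2 — 2 poles at s=0, type 2.
K_a = lim_{s→0} s^2·G_p(s) = 60·1 / 7 = 60/7.
r(t) = 4t^2 gives R(s) = 8/s^3.
e_ss = 8/K_a = 8/(60/7) = 14/15.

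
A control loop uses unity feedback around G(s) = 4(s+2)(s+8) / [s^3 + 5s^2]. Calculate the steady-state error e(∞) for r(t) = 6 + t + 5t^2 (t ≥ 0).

Factoring s^2 from the denominator leaves a polynomial with constant term 5, so the system is type 2. By superposition:
  • 6: tracked with zero error.
  • t: tracked with zero error.
  • 5t^2: e_ss = 10/K_a with K_a=12.8 → 25/32.
Total e_ss = 25/32.

25/32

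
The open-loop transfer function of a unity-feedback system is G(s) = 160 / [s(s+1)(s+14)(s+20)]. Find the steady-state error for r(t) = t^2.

infinity

The open loop has one pole at the origin → type 1 system.
For a type-1 system K_a = 0, so e_ss to a parabolic input is unbounded.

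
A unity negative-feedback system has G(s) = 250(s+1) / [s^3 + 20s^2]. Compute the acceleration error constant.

12.5

Lowest-order denominator term is 20s^2, so the open loop has 2 poles at the origin → type 2 system.
K_a = lim_{s→0} s^2·G(s) = 250·1 / 20 = 12.5.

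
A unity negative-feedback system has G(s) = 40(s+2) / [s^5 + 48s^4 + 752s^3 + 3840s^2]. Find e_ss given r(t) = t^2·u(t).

The denominator has no term below 3840s^2 — 2 poles at s=0, type 2.
K_a = lim_{s→0} s^2·G(s) = 40·2 / 3840 = 1/48.
r(t) = t^2 gives R(s) = 2/s^3.
e_ss = 2/K_a = 2/(1/48) = 96.

96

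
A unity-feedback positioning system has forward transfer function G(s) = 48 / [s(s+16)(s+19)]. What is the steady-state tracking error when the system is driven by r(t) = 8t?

System type = 1 (one pole at s=0).
K_v = lim_{s→0} s·G(s) = 48 / (16·19) = 3/19.
e_ss = 8/K_v = 8/(3/19) = 152/3.

152/3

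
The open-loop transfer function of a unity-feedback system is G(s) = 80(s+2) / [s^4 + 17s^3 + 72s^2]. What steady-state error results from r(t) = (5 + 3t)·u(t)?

The denominator has no term below 72s^2 — 2 poles at s=0, type 2. By superposition:
  • 5: tracked with zero error.
  • 3t: tracked with zero error.
Total e_ss = 0.

0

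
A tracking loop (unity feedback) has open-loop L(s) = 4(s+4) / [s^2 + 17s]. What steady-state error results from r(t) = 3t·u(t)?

3.1875

Lowest-order denominator term is 17s, so the open loop has 1 pole at the origin → type 1 system.
K_v = lim_{s→0} s·L(s) = 4·4 / 17 = 16/17.
e_ss = 3/K_v = 3/(16/17) = 3.1875.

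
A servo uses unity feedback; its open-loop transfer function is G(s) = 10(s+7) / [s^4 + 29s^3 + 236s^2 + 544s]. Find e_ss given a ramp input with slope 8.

2176/35

Factoring s from the denominator leaves a polynomial with constant term 544, so the system is type 1.
K_v = lim_{s→0} s·G(s) = 10·7 / 544 = 35/272.
e_ss = 8/K_v = 8/(35/272) = 2176/35.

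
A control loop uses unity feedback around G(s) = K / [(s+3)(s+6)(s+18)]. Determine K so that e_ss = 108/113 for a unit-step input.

15

No free integrators in G(s): this is a type 0 system.
K_p = lim_{s→0} G(s) = K / (3·6·18) = (1/324)·K.
e_ss = 1/(1 + K_p) = 108/113 ⇒ 1 + (1/324)·K = 113/108 ⇒ K = 15.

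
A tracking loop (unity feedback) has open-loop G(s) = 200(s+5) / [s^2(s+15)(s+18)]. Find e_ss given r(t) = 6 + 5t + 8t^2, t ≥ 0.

4.32

The open loop has two poles at the origin → type 2 system. By superposition:
  • 6: tracked with zero error.
  • 5t: tracked with zero error.
  • 8t^2: e_ss = 16/K_a with K_a=100/27 → 4.32.
Total e_ss = 4.32.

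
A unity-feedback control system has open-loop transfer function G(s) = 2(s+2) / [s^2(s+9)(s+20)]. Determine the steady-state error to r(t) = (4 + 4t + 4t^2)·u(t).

360

The open loop has two poles at the origin → type 2 system. By superposition:
  • 4: tracked with zero error.
  • 4t: tracked with zero error.
  • 4t^2: e_ss = 8/K_a with K_a=1/45 → 360.
Total e_ss = 360.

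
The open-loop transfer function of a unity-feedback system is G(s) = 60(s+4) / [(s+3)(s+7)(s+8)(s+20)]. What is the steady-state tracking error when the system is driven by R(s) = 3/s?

G(s) has no factors of s in the denominator, so the system is type 0.
K_p = lim_{s→0} G(s) = 60·4 / (3·7·8·20) = 1/14.
e_ss = 3/(1 + K_p) = 3/(15/14) = 2.8.

2.8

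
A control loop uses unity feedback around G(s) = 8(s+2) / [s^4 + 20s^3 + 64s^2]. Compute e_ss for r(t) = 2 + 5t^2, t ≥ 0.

The denominator has no term below 64s^2 — 2 poles at s=0, type 2. By superposition:
  • 2: tracked with zero error.
  • 5t^2: e_ss = 10/K_a with K_a=0.25 → 40.
Total e_ss = 40.

40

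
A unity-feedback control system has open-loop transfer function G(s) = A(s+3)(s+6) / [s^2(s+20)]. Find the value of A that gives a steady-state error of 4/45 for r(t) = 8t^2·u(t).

The open loop has two poles at the origin → type 2 system.
K_a = lim_{s→0} s^2·G(s) = A·3·6 / (20) = 0.9·A.
e_ss = 16/K_a = 4/45 ⇒ K_a = 180 ⇒ A = 180/0.9 = 200.

200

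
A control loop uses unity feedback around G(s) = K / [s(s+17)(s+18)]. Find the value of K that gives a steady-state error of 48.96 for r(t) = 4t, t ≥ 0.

25

G(s) has one factor of s in the denominator, so the system is type 1.
K_v = lim_{s→0} s·G(s) = K / (17·18) = (1/306)·K.
e_ss = 4/K_v = 48.96 ⇒ K_v = 25/306 ⇒ K = (25/306)/(1/306) = 25.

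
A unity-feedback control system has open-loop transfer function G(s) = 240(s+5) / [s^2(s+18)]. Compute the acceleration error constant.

G(s) has two factors of s in the denominator, so the system is type 2.
K_a = lim_{s→0} s^2·G(s) = 240·5 / (18) = 200/3.

200/3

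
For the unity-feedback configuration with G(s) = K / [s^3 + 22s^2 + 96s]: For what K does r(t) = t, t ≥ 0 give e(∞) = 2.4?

40

Lowest-order denominator term is 96s, so the open loop has 1 pole at the origin → type 1 system.
K_v = lim_{s→0} s·G(s) = K / 96 = (1/96)·K.
e_ss = 1/K_v = 2.4 ⇒ K_v = 5/12 ⇒ K = (5/12)/(1/96) = 40.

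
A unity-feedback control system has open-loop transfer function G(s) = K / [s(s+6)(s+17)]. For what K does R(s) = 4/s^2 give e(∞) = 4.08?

System type = 1 (one pole at s=0).
K_v = lim_{s→0} s·G(s) = K / (6·17) = (1/102)·K.
e_ss = 4/K_v = 4.08 ⇒ K_v = 50/51 ⇒ K = (50/51)/(1/102) = 100.

100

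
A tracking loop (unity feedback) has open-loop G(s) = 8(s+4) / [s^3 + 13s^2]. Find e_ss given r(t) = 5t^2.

Factoring s^2 from the denominator leaves a polynomial with constant term 13, so the system is type 2.
K_a = lim_{s→0} s^2·G(s) = 8·4 / 13 = 32/13.
r(t) = 5t^2 gives R(s) = 10/s^3.
e_ss = 10/K_a = 10/(32/13) = 4.0625.

4.0625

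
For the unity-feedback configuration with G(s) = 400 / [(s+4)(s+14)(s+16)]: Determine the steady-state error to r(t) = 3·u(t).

G(s) has no factors of s in the denominator, so the system is type 0.
K_p = lim_{s→0} G(s) = 400 / (4·14·16) = 25/56.
e_ss = 3/(1 + K_p) = 3/(81/56) = 56/27.

56/27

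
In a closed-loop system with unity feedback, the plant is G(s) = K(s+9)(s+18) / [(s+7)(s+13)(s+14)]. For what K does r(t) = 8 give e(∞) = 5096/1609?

12

No free integrators in G(s): this is a type 0 system.
K_p = lim_{s→0} G(s) = K·9·18 / (7·13·14) = (81/637)·K.
e_ss = 8/(1 + K_p) = 5096/1609 ⇒ 1 + (81/637)·K = 1609/637 ⇒ K = 12.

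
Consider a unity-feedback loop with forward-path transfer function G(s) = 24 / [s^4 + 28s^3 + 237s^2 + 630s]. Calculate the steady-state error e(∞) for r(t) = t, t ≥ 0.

26.25

The denominator has no term below 630s — 1 pole at s=0, type 1.
K_v = lim_{s→0} s·G(s) = 24 / 630 = 4/105.
e_ss = 1/K_v = 1/(4/105) = 26.25.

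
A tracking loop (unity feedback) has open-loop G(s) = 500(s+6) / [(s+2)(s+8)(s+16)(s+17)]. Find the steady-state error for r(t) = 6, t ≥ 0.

3264/919

System type = 0 (no poles at s=0).
K_p = lim_{s→0} G(s) = 500·6 / (2·8·16·17) = 375/544.
e_ss = 6/(1 + K_p) = 6/(919/544) = 3264/919.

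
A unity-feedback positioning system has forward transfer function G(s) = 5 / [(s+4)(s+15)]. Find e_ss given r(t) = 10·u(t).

System type = 0 (no poles at s=0).
K_p = lim_{s→0} G(s) = 5 / (4·15) = 1/12.
e_ss = 10/(1 + K_p) = 10/(13/12) = 120/13.

120/13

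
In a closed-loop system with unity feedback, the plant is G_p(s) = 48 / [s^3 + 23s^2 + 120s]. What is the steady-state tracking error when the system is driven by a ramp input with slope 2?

5

Factoring s from the denominator leaves a polynomial with constant term 120, so the system is type 1.
K_v = lim_{s→0} s·G_p(s) = 48 / 120 = 0.4.
e_ss = 2/K_v = 2/0.4 = 5.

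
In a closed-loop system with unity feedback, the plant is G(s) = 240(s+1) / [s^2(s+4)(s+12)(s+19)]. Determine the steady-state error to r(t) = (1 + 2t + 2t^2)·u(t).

The open loop has two poles at the origin → type 2 system. By superposition:
  • 1: tracked with zero error.
  • 2t: tracked with zero error.
  • 2t^2: e_ss = 4/K_a with K_a=5/19 → 15.2.
Total e_ss = 15.2.

15.2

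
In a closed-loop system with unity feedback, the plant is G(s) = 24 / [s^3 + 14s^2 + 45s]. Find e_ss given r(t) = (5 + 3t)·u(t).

Lowest-order denominator term is 45s, so the open loop has 1 pole at the origin → type 1 system. Taking each input component in turn:
  • 5: tracked with zero error.
  • 3t: e_ss = 3/K_v with K_v=8/15 → 5.625.
Total e_ss = 5.625.

5.625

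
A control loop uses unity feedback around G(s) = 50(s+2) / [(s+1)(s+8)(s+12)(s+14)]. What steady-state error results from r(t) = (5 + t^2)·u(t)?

No free integrators in G(s): this is a type 0 system. By superposition:
  • 5: e_ss = 5/(1+K_p) with K_p=25/336 → 1680/361.
  • t^2: a type-0 system cannot track it, e_ss → ∞.
The unbounded component dominates.

infinity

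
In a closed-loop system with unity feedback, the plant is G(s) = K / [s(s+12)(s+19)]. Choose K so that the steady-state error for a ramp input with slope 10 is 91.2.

25

One free integrator in G(s): this is a type 1 system.
K_v = lim_{s→0} s·G(s) = K / (12·19) = (1/228)·K.
e_ss = 10/K_v = 91.2 ⇒ K_v = 25/228 ⇒ K = (25/228)/(1/228) = 25.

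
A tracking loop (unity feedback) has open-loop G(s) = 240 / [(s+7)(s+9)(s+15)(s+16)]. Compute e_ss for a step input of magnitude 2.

63/32

System type = 0 (no poles at s=0).
K_p = lim_{s→0} G(s) = 240 / (7·9·15·16) = 1/63.
e_ss = 2/(1 + K_p) = 2/(64/63) = 63/32.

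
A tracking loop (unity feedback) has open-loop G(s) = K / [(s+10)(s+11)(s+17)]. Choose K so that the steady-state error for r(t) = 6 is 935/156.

2

System type = 0 (no poles at s=0).
K_p = lim_{s→0} G(s) = K / (10·11·17) = (1/1870)·K.
e_ss = 6/(1 + K_p) = 935/156 ⇒ 1 + (1/1870)·K = 936/935 ⇒ K = 2.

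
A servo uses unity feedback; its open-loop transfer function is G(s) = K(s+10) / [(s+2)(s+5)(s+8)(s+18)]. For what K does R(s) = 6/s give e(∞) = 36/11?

120

G(s) has no factors of s in the denominator, so the system is type 0.
K_p = lim_{s→0} G(s) = K·10 / (2·5·8·18) = (1/144)·K.
e_ss = 6/(1 + K_p) = 36/11 ⇒ 1 + (1/144)·K = 11/6 ⇒ K = 120.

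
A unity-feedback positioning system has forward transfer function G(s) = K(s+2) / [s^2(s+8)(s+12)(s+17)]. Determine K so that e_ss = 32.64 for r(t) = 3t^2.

150

Two free integrators in G(s): this is a type 2 system.
K_a = lim_{s→0} s^2·G(s) = K·2 / (8·12·17) = (1/816)·K.
e_ss = 6/K_a = 32.64 ⇒ K_a = 25/136 ⇒ K = (25/136)/(1/816) = 150.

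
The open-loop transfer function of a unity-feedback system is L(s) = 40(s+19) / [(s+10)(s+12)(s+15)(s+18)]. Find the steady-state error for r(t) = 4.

3240/829

The open loop has no poles at the origin → type 0 system.
K_p = lim_{s→0} L(s) = 40·19 / (10·12·15·18) = 19/810.
e_ss = 4/(1 + K_p) = 4/(829/810) = 3240/829.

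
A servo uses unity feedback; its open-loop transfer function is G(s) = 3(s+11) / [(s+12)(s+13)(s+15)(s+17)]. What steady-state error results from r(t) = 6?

79560/13271

The open loop has no poles at the origin → type 0 system.
K_p = lim_{s→0} G(s) = 3·11 / (12·13·15·17) = 11/13260.
e_ss = 6/(1 + K_p) = 6/(13271/13260) = 79560/13271.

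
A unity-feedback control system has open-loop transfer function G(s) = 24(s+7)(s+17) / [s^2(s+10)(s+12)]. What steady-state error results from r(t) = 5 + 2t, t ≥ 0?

Two free integrators in G(s): this is a type 2 system. Taking each input component in turn:
  • 5: tracked with zero error.
  • 2t: tracked with zero error.
Total e_ss = 0.

0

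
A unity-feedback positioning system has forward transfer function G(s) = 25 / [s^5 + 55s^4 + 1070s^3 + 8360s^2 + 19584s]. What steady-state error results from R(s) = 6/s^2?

4700.16

The denominator has no term below 19584s — 1 pole at s=0, type 1.
K_v = lim_{s→0} s·G(s) = 25 / 19584 = 25/19584.
e_ss = 6/K_v = 6/(25/19584) = 4700.16.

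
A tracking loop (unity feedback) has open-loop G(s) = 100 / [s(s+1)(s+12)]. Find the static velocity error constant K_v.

The open loop has one pole at the origin → type 1 system.
K_v = lim_{s→0} s·G(s) = 100 / (1·12) = 25/3.

25/3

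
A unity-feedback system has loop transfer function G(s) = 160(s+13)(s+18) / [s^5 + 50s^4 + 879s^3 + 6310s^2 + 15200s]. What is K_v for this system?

Lowest-order denominator term is 15200s, so the open loop has 1 pole at the origin → type 1 system.
K_v = lim_{s→0} s·G(s) = 160·13·18 / 15200 = 234/95.

234/95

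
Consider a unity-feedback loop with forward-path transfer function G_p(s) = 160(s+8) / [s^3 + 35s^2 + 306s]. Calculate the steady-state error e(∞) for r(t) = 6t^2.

infinity

The denominator has no term below 306s — 1 pole at s=0, type 1.
K_a = lim_{s→0} s^2·G_p(s) = 0; the steady-state error to this parabolic input grows without bound.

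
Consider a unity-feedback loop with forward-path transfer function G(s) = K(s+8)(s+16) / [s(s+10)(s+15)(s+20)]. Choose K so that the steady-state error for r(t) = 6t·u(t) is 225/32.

The open loop has one pole at the origin → type 1 system.
K_v = lim_{s→0} s·G(s) = K·8·16 / (10·15·20) = (16/375)·K.
e_ss = 6/K_v = 225/32 ⇒ K_v = 64/75 ⇒ K = (64/75)/(16/375) = 20.

20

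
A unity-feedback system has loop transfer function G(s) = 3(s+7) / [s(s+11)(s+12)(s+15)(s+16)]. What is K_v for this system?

The open loop has one pole at the origin → type 1 system.
K_v = lim_{s→0} s·G(s) = 3·7 / (11·12·15·16) = 7/10560.

7/10560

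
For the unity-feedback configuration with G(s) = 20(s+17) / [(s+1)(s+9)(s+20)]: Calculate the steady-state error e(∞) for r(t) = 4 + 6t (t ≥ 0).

G(s) has no factors of s in the denominator, so the system is type 0. Treating each term separately:
  • 4: e_ss = 4/(1+K_p) with K_p=17/9 → 18/13.
  • 6t: a type-0 system cannot track it, e_ss → ∞.
The unbounded component dominates.

infinity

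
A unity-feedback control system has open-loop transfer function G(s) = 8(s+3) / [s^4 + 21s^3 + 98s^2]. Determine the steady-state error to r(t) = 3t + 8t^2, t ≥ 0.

196/3

The denominator has no term below 98s^2 — 2 poles at s=0, type 2. By superposition:
  • 3t: tracked with zero error.
  • 8t^2: e_ss = 16/K_a with K_a=12/49 → 196/3.
Total e_ss = 196/3.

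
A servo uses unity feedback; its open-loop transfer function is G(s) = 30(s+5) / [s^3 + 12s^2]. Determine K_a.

12.5

Factoring s^2 from the denominator leaves a polynomial with constant term 12, so the system is type 2.
K_a = lim_{s→0} s^2·G(s) = 30·5 / 12 = 12.5.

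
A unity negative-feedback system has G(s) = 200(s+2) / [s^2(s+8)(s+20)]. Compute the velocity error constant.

K_v = lim_{s→0} s·G(s); with 2 poles at the origin the limit diverges, so K_v = ∞.

infinity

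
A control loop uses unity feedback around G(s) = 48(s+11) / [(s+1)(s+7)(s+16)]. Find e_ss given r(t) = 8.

No free integrators in G(s): this is a type 0 system.
K_p = lim_{s→0} G(s) = 48·11 / (1·7·16) = 33/7.
e_ss = 8/(1 + K_p) = 8/(40/7) = 1.4.

1.4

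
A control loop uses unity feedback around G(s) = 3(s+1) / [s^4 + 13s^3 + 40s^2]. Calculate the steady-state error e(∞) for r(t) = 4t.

0

Factoring s^2 from the denominator leaves a polynomial with constant term 40, so the system is type 2.
A type-2 system has K_v = ∞, so it tracks a ramp input with zero steady-state error.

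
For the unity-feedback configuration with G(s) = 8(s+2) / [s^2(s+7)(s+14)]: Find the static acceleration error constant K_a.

8/49

Two free integrators in G(s): this is a type 2 system.
K_a = lim_{s→0} s^2·G(s) = 8·2 / (7·14) = 8/49.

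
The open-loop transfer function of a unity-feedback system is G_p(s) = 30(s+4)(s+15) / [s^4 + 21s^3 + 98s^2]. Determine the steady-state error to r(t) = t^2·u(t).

49/450

The denominator has no term below 98s^2 — 2 poles at s=0, type 2.
K_a = lim_{s→0} s^2·G_p(s) = 30·4·15 / 98 = 900/49.
r(t) = t^2 gives R(s) = 2/s^3.
e_ss = 2/K_a = 2/(900/49) = 49/450.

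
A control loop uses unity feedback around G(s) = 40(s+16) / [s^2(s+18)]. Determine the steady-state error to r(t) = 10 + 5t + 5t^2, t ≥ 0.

9/32

Two free integrators in G(s): this is a type 2 system. Taking each input component in turn:
  • 10: tracked with zero error.
  • 5t: tracked with zero error.
  • 5t^2: e_ss = 10/K_a with K_a=320/9 → 9/32.
Total e_ss = 9/32.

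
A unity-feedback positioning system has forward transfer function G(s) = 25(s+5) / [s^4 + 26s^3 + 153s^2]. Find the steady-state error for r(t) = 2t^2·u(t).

Factoring s^2 from the denominator leaves a polynomial with constant term 153, so the system is type 2.
K_a = lim_{s→0} s^2·G(s) = 25·5 / 153 = 125/153.
r(t) = 2t^2 gives R(s) = 4/s^3.
e_ss = 4/K_a = 4/(125/153) = 4.896.

4.896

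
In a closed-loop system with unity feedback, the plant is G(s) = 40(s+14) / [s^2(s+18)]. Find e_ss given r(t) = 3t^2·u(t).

The open loop has two poles at the origin → type 2 system.
K_a = lim_{s→0} s^2·G(s) = 40·14 / (18) = 280/9.
r(t) = 3t^2 gives R(s) = 6/s^3.
e_ss = 6/K_a = 6/(280/9) = 27/140.

27/140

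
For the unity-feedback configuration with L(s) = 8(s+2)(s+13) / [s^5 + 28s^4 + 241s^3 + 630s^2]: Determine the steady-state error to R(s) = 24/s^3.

The denominator has no term below 630s^2 — 2 poles at s=0, type 2.
K_a = lim_{s→0} s^2·L(s) = 8·2·13 / 630 = 104/315.
r(t) = 12t^2 gives R(s) = 24/s^3.
e_ss = 24/K_a = 24/(104/315) = 945/13.

945/13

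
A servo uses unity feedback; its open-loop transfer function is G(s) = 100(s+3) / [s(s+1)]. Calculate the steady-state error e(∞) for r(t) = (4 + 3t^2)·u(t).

System type = 1 (one pole at s=0). Treating each term separately:
  • 4: tracked with zero error.
  • 3t^2: a type-1 system cannot track it, e_ss → ∞.
The unbounded component dominates.

infinity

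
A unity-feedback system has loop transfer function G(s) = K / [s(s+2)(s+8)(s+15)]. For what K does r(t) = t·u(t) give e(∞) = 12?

20

System type = 1 (one pole at s=0).
K_v = lim_{s→0} s·G(s) = K / (2·8·15) = (1/240)·K.
e_ss = 1/K_v = 12 ⇒ K_v = 1/12 ⇒ K = (1/12)/(1/240) = 20.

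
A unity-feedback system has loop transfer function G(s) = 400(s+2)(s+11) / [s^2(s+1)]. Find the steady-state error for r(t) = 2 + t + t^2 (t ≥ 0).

Two free integrators in G(s): this is a type 2 system. Taking each input component in turn:
  • 2: tracked with zero error.
  • t: tracked with zero error.
  • t^2: e_ss = 2/K_a with K_a=8800 → 1/4400.
Total e_ss = 1/4400.

1/4400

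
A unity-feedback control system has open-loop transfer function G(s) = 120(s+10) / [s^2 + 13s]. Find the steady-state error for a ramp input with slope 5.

13/240

The denominator has no term below 13s — 1 pole at s=0, type 1.
K_v = lim_{s→0} s·G(s) = 120·10 / 13 = 1200/13.
e_ss = 5/K_v = 5/(1200/13) = 13/240.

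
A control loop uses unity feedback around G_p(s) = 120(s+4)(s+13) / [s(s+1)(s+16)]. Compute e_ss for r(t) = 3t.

One free integrator in G_p(s): this is a type 1 system.
K_v = lim_{s→0} s·G_p(s) = 120·4·13 / (1·16) = 390.
e_ss = 3/K_v = 3/390 = 1/130.

1/130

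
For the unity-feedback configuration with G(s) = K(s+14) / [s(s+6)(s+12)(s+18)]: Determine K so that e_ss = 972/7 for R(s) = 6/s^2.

System type = 1 (one pole at s=0).
K_v = lim_{s→0} s·G(s) = K·14 / (6·12·18) = (7/648)·K.
e_ss = 6/K_v = 972/7 ⇒ K_v = 7/162 ⇒ K = (7/162)/(7/648) = 4.

4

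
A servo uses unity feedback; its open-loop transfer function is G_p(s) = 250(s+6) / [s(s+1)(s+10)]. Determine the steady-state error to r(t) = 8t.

4/75

System type = 1 (one pole at s=0).
K_v = lim_{s→0} s·G_p(s) = 250·6 / (1·10) = 150.
e_ss = 8/K_v = 8/150 = 4/75.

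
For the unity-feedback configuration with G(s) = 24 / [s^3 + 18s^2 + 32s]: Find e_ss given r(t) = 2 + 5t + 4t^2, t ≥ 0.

The denominator has no term below 32s — 1 pole at s=0, type 1. Treating each term separately:
  • 2: tracked with zero error.
  • 5t: e_ss = 5/K_v with K_v=0.75 → 20/3.
  • 4t^2: a type-1 system cannot track it, e_ss → ∞.
The unbounded component dominates.

infinity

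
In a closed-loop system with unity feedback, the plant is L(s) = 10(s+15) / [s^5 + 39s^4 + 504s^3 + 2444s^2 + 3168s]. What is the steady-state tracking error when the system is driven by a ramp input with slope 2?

The denominator has no term below 3168s — 1 pole at s=0, type 1.
K_v = lim_{s→0} s·L(s) = 10·15 / 3168 = 25/528.
e_ss = 2/K_v = 2/(25/528) = 42.24.

42.24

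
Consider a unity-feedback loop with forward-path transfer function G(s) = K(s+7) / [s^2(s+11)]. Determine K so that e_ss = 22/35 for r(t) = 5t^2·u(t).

25

System type = 2 (two poles at s=0).
K_a = lim_{s→0} s^2·G(s) = K·7 / (11) = (7/11)·K.
e_ss = 10/K_a = 22/35 ⇒ K_a = 175/11 ⇒ K = (175/11)/(7/11) = 25.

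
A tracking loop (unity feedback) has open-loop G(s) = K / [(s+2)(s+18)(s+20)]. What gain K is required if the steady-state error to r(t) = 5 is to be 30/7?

No free integrators in G(s): this is a type 0 system.
K_p = lim_{s→0} G(s) = K / (2·18·20) = (1/720)·K.
e_ss = 5/(1 + K_p) = 30/7 ⇒ 1 + (1/720)·K = 7/6 ⇒ K = 120.

120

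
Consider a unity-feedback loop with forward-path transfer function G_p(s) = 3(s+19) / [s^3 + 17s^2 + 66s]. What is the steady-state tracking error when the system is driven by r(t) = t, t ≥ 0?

22/19

Factoring s from the denominator leaves a polynomial with constant term 66, so the system is type 1.
K_v = lim_{s→0} s·G_p(s) = 3·19 / 66 = 19/22.
e_ss = 1/K_v = 1/(19/22) = 22/19.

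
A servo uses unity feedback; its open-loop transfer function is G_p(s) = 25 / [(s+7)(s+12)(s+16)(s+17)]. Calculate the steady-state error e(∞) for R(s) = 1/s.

22848/22873

The open loop has no poles at the origin → type 0 system.
K_p = lim_{s→0} G_p(s) = 25 / (7·12·16·17) = 25/22848.
e_ss = 1/(1 + K_p) = 1/(22873/22848) = 22848/22873.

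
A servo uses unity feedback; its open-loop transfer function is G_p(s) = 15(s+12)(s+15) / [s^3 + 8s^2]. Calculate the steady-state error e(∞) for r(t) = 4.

0

Factoring s^2 from the denominator leaves a polynomial with constant term 8, so the system is type 2.
K_p = ∞ for a type-2 system; e_ss to a step is zero.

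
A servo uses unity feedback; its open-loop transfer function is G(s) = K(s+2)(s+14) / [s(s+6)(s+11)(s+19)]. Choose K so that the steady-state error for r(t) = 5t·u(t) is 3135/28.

System type = 1 (one pole at s=0).
K_v = lim_{s→0} s·G(s) = K·2·14 / (6·11·19) = (14/627)·K.
e_ss = 5/K_v = 3135/28 ⇒ K_v = 28/627 ⇒ K = (28/627)/(14/627) = 2.

2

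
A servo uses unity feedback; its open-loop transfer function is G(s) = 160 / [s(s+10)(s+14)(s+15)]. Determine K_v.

8/105

System type = 1 (one pole at s=0).
K_v = lim_{s→0} s·G(s) = 160 / (10·14·15) = 8/105.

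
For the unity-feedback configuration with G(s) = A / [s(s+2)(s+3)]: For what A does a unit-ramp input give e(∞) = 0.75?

System type = 1 (one pole at s=0).
K_v = lim_{s→0} s·G(s) = A / (2·3) = (1/6)·A.
e_ss = 1/K_v = 0.75 ⇒ K_v = 4/3 ⇒ A = (4/3)/(1/6) = 8.

8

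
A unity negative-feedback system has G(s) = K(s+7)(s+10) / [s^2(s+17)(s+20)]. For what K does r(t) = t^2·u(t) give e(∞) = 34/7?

2

G(s) has two factors of s in the denominator, so the system is type 2.
K_a = lim_{s→0} s^2·G(s) = K·7·10 / (17·20) = (7/34)·K.
e_ss = 2/K_a = 34/7 ⇒ K_a = 7/17 ⇒ K = (7/17)/(7/34) = 2.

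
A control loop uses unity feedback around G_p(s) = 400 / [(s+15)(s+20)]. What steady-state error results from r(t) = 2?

G_p(s) has no factors of s in the denominator, so the system is type 0.
K_p = lim_{s→0} G_p(s) = 400 / (15·20) = 4/3.
e_ss = 2/(1 + K_p) = 2/(7/3) = 6/7.

6/7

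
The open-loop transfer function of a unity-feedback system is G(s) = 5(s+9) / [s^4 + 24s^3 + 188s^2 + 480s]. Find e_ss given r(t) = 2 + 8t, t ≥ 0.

Factoring s from the denominator leaves a polynomial with constant term 480, so the system is type 1. By superposition:
  • 2: tracked with zero error.
  • 8t: e_ss = 8/K_v with K_v=3/32 → 256/3.
Total e_ss = 256/3.

256/3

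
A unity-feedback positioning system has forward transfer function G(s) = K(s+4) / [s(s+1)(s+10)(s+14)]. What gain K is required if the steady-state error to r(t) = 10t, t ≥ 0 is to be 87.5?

4

One free integrator in G(s): this is a type 1 system.
K_v = lim_{s→0} s·G(s) = K·4 / (1·10·14) = (1/35)·K.
e_ss = 10/K_v = 87.5 ⇒ K_v = 4/35 ⇒ K = (4/35)/(1/35) = 4.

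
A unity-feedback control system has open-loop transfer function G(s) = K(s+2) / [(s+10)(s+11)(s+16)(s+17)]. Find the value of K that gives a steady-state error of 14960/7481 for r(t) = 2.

2

G(s) has no factors of s in the denominator, so the system is type 0.
K_p = lim_{s→0} G(s) = K·2 / (10·11·16·17) = (1/14960)·K.
e_ss = 2/(1 + K_p) = 14960/7481 ⇒ 1 + (1/14960)·K = 7481/7480 ⇒ K = 2.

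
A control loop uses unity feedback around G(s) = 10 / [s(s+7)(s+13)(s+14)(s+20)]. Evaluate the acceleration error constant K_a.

One free integrator in G(s): this is a type 1 system.
K_a = lim_{s→0} s^2·G(s) = 0 (the extra factor of s kills the finite limit).

0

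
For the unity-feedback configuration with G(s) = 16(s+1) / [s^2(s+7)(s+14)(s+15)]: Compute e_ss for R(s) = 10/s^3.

Two free integrators in G(s): this is a type 2 system.
K_a = lim_{s→0} s^2·G(s) = 16·1 / (7·14·15) = 8/735.
r(t) = 5t^2 gives R(s) = 10/s^3.
e_ss = 10/K_a = 10/(8/735) = 918.75.

918.75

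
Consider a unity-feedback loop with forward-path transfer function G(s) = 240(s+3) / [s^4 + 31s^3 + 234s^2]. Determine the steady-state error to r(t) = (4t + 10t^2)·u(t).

6.5

Lowest-order denominator term is 234s^2, so the open loop has 2 poles at the origin → type 2 system. Treating each term separately:
  • 4t: tracked with zero error.
  • 10t^2: e_ss = 20/K_a with K_a=40/13 → 6.5.
Total e_ss = 6.5.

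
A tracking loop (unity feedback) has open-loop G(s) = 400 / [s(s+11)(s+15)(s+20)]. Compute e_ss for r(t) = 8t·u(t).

66

System type = 1 (one pole at s=0).
K_v = lim_{s→0} s·G(s) = 400 / (11·15·20) = 4/33.
e_ss = 8/K_v = 8/(4/33) = 66.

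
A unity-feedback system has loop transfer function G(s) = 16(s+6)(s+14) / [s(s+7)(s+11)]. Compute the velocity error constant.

One free integrator in G(s): this is a type 1 system.
K_v = lim_{s→0} s·G(s) = 16·6·14 / (7·11) = 192/11.

192/11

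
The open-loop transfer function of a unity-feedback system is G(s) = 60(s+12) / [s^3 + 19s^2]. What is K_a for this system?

720/19

Lowest-order denominator term is 19s^2, so the open loop has 2 poles at the origin → type 2 system.
K_a = lim_{s→0} s^2·G(s) = 60·12 / 19 = 720/19.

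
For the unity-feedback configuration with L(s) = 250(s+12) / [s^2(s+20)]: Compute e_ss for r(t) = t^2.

The open loop has two poles at the origin → type 2 system.
K_a = lim_{s→0} s^2·L(s) = 250·12 / (20) = 150.
r(t) = t^2 gives R(s) = 2/s^3.
e_ss = 2/K_a = 2/150 = 1/75.

1/75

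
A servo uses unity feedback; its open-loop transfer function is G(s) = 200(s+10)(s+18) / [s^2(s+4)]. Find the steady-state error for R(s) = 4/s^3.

1/2250

The open loop has two poles at the origin → type 2 system.
K_a = lim_{s→0} s^2·G(s) = 200·10·18 / (4) = 9000.
r(t) = 2t^2 gives R(s) = 4/s^3.
e_ss = 4/K_a = 4/9000 = 1/2250.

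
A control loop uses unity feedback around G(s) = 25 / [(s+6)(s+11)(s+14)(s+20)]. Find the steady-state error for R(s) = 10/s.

No free integrators in G(s): this is a type 0 system.
K_p = lim_{s→0} G(s) = 25 / (6·11·14·20) = 5/3696.
e_ss = 10/(1 + K_p) = 10/(3701/3696) = 36960/3701.

36960/3701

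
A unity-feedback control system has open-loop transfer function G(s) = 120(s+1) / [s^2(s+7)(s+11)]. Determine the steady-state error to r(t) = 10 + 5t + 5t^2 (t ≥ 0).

77/12

System type = 2 (two poles at s=0). Taking each input component in turn:
  • 10: tracked with zero error.
  • 5t: tracked with zero error.
  • 5t^2: e_ss = 10/K_a with K_a=120/77 → 77/12.
Total e_ss = 77/12.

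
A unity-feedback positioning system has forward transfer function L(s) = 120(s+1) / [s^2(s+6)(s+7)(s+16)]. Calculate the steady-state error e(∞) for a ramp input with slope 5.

0

System type = 2 (two poles at s=0).
A type-2 system has K_v = ∞, so it tracks a ramp input with zero steady-state error.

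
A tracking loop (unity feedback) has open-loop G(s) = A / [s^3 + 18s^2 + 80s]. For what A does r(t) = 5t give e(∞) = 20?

20

The denominator has no term below 80s — 1 pole at s=0, type 1.
K_v = lim_{s→0} s·G(s) = A / 80 = 0.0125·A.
e_ss = 5/K_v = 20 ⇒ K_v = 0.25 ⇒ A = 0.25/0.0125 = 20.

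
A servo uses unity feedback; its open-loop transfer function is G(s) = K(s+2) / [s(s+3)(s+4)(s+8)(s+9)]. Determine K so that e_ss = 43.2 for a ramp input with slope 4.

40

One free integrator in G(s): this is a type 1 system.
K_v = lim_{s→0} s·G(s) = K·2 / (3·4·8·9) = (1/432)·K.
e_ss = 4/K_v = 43.2 ⇒ K_v = 5/54 ⇒ K = (5/54)/(1/432) = 40.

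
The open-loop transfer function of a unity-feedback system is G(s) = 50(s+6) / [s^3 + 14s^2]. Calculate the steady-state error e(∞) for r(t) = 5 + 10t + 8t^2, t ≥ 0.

Factoring s^2 from the denominator leaves a polynomial with constant term 14, so the system is type 2. By superposition:
  • 5: tracked with zero error.
  • 10t: tracked with zero error.
  • 8t^2: e_ss = 16/K_a with K_a=150/7 → 56/75.
Total e_ss = 56/75.

56/75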